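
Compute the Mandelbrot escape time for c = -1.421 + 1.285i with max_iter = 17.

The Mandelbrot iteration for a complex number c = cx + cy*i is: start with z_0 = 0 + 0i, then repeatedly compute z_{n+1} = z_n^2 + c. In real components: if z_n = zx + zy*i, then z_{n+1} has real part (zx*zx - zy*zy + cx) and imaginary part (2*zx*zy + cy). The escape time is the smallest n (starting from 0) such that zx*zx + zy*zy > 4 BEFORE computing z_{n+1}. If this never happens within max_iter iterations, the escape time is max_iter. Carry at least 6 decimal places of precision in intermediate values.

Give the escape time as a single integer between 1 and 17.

z_0 = 0 + 0i, c = -1.4210 + 1.2850i
Iter 1: z = -1.4210 + 1.2850i, |z|^2 = 3.6705
Iter 2: z = -1.0530 + -2.3670i, |z|^2 = 6.7113
Escaped at iteration 2

Answer: 2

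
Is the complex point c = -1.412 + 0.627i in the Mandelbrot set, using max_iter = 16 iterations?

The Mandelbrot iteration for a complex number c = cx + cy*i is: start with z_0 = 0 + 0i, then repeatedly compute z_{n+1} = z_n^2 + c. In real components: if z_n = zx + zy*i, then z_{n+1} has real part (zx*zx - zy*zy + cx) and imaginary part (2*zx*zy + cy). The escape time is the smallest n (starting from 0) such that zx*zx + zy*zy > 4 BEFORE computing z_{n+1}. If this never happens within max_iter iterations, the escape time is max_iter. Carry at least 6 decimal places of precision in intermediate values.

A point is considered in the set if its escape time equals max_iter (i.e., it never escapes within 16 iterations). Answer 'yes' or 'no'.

Answer: no

Derivation:
z_0 = 0 + 0i, c = -1.4120 + 0.6270i
Iter 1: z = -1.4120 + 0.6270i, |z|^2 = 2.3869
Iter 2: z = 0.1886 + -1.1436i, |z|^2 = 1.3435
Iter 3: z = -2.6844 + 0.1956i, |z|^2 = 7.2440
Escaped at iteration 3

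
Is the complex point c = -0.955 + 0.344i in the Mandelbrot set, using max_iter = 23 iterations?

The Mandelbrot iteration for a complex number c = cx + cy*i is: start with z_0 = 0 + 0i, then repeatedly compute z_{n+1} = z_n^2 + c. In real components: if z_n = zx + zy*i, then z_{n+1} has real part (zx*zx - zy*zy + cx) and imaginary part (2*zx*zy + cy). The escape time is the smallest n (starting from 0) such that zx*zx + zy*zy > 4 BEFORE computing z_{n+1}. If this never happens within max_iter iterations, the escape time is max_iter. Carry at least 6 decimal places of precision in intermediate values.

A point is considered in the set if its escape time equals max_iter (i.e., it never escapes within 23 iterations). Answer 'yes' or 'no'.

Answer: no

Derivation:
z_0 = 0 + 0i, c = -0.9550 + 0.3440i
Iter 1: z = -0.9550 + 0.3440i, |z|^2 = 1.0304
Iter 2: z = -0.1613 + -0.3130i, |z|^2 = 0.1240
Iter 3: z = -1.0270 + 0.4450i, |z|^2 = 1.2527
Iter 4: z = -0.0983 + -0.5700i, |z|^2 = 0.3346
Iter 5: z = -1.2702 + 0.4561i, |z|^2 = 1.8215
Iter 6: z = 0.4504 + -0.8147i, |z|^2 = 0.8667
Iter 7: z = -1.4159 + -0.3899i, |z|^2 = 2.1568
Iter 8: z = 0.8977 + 1.4482i, |z|^2 = 2.9033
Iter 9: z = -2.2464 + 2.9442i, |z|^2 = 13.7151
Escaped at iteration 9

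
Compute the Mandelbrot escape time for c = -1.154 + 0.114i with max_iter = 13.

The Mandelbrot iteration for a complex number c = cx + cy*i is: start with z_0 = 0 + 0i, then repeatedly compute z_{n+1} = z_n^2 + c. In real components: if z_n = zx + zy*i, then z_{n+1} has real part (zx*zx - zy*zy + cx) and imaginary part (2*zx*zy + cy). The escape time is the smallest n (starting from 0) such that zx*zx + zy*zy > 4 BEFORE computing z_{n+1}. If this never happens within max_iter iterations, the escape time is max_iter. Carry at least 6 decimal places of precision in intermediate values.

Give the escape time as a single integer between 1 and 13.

Answer: 13

Derivation:
z_0 = 0 + 0i, c = -1.1540 + 0.1140i
Iter 1: z = -1.1540 + 0.1140i, |z|^2 = 1.3447
Iter 2: z = 0.1647 + -0.1491i, |z|^2 = 0.0494
Iter 3: z = -1.1491 + 0.0649i, |z|^2 = 1.3246
Iter 4: z = 0.1622 + -0.0351i, |z|^2 = 0.0275
Iter 5: z = -1.1289 + 0.1026i, |z|^2 = 1.2850
Iter 6: z = 0.1099 + -0.1177i, |z|^2 = 0.0259
Iter 7: z = -1.1558 + 0.0881i, |z|^2 = 1.3436
Iter 8: z = 0.1740 + -0.0897i, |z|^2 = 0.0383
Iter 9: z = -1.1318 + 0.0828i, |z|^2 = 1.2877
Iter 10: z = 0.1200 + -0.0734i, |z|^2 = 0.0198
Iter 11: z = -1.1450 + 0.0964i, |z|^2 = 1.3203
Iter 12: z = 0.1477 + -0.1067i, |z|^2 = 0.0332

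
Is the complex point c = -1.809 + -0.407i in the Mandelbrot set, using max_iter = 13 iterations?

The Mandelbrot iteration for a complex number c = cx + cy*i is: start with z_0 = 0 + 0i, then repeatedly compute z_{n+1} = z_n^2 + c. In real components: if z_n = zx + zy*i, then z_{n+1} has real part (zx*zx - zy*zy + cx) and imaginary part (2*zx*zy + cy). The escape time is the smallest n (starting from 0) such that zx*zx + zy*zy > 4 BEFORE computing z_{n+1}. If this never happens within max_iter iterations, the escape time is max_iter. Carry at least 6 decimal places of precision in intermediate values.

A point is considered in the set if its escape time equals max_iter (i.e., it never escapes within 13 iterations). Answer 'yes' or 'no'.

Answer: no

Derivation:
z_0 = 0 + 0i, c = -1.8090 + -0.4070i
Iter 1: z = -1.8090 + -0.4070i, |z|^2 = 3.4381
Iter 2: z = 1.2978 + 1.0655i, |z|^2 = 2.8197
Iter 3: z = -1.2600 + 2.3587i, |z|^2 = 7.1512
Escaped at iteration 3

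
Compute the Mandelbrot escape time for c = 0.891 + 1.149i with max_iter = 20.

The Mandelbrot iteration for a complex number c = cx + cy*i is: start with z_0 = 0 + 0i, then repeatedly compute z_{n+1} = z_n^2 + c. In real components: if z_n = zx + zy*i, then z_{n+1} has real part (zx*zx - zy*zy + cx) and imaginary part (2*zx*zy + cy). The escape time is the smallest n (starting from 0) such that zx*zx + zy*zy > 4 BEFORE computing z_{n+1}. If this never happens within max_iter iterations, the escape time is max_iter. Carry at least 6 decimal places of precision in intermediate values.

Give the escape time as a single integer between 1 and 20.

Answer: 2

Derivation:
z_0 = 0 + 0i, c = 0.8910 + 1.1490i
Iter 1: z = 0.8910 + 1.1490i, |z|^2 = 2.1141
Iter 2: z = 0.3647 + 3.1965i, |z|^2 = 10.3507
Escaped at iteration 2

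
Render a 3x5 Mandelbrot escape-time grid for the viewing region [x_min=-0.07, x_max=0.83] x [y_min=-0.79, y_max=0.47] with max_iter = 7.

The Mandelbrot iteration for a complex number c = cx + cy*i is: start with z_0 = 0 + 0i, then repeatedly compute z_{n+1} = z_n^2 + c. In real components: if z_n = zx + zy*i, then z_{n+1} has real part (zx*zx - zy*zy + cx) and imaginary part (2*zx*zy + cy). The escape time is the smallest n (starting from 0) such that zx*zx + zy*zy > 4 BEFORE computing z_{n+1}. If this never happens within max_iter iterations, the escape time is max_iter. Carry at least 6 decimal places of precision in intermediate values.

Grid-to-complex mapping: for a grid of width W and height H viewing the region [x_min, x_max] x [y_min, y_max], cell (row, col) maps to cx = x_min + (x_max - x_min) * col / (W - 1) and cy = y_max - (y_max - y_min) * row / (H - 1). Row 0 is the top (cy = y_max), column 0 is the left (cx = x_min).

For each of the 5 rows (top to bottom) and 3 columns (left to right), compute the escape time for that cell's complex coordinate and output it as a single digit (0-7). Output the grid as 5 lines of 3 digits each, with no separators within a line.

(row=0, col=0): c = -0.0700 + 0.4700i → escape time 7
(row=0, col=1): c = 0.3800 + 0.4700i → escape time 7
(row=0, col=2): c = 0.8300 + 0.4700i → escape time 3
(row=1, col=0): c = -0.0700 + 0.1550i → escape time 7
(row=1, col=1): c = 0.3800 + 0.1550i → escape time 7
(row=1, col=2): c = 0.8300 + 0.1550i → escape time 3
(row=2, col=0): c = -0.0700 + -0.1600i → escape time 7
(row=2, col=1): c = 0.3800 + -0.1600i → escape time 7
(row=2, col=2): c = 0.8300 + -0.1600i → escape time 3
(row=3, col=0): c = -0.0700 + -0.4750i → escape time 7
(row=3, col=1): c = 0.3800 + -0.4750i → escape time 7
(row=3, col=2): c = 0.8300 + -0.4750i → escape time 3
(row=4, col=0): c = -0.0700 + -0.7900i → escape time 7
(row=4, col=1): c = 0.3800 + -0.7900i → escape time 4
(row=4, col=2): c = 0.8300 + -0.7900i → escape time 2

Answer: 773
773
773
773
742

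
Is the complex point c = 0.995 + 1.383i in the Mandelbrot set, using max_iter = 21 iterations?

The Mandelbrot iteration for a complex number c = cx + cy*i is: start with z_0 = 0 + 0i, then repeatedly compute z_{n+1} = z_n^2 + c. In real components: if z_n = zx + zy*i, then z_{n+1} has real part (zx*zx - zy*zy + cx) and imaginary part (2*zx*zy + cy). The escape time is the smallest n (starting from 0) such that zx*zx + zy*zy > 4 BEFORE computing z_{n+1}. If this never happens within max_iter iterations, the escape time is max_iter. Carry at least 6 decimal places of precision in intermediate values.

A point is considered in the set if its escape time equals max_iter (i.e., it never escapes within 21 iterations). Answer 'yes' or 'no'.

z_0 = 0 + 0i, c = 0.9950 + 1.3830i
Iter 1: z = 0.9950 + 1.3830i, |z|^2 = 2.9027
Iter 2: z = 0.0723 + 4.1352i, |z|^2 = 17.1049
Escaped at iteration 2

Answer: no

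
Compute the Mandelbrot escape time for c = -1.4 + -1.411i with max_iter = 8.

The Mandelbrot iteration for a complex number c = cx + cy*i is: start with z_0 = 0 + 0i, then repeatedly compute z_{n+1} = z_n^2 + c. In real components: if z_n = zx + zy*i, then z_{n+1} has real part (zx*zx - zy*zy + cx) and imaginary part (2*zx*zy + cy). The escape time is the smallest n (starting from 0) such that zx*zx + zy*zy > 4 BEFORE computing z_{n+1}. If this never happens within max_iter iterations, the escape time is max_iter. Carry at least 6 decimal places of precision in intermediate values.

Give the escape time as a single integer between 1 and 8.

z_0 = 0 + 0i, c = -1.4000 + -1.4110i
Iter 1: z = -1.4000 + -1.4110i, |z|^2 = 3.9509
Iter 2: z = -1.4309 + 2.5398i, |z|^2 = 8.4981
Escaped at iteration 2

Answer: 2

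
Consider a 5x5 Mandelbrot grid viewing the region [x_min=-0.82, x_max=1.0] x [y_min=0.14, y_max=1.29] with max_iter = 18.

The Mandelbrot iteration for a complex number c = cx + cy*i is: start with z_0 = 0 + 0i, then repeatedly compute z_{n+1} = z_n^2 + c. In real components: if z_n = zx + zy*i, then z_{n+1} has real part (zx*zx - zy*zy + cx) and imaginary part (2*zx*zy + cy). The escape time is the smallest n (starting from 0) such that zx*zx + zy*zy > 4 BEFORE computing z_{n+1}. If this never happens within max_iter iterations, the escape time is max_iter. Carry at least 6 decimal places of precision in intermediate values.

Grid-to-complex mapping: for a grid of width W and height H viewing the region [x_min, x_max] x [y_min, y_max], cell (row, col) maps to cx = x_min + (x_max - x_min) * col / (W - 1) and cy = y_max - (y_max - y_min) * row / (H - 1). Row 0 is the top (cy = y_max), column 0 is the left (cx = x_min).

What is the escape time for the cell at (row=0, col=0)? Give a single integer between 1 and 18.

z_0 = 0 + 0i, c = -0.8200 + 1.2900i
Iter 1: z = -0.8200 + 1.2900i, |z|^2 = 2.3365
Iter 2: z = -1.8117 + -0.8256i, |z|^2 = 3.9639
Iter 3: z = 1.7806 + 4.2815i, |z|^2 = 21.5017
Escaped at iteration 3

Answer: 3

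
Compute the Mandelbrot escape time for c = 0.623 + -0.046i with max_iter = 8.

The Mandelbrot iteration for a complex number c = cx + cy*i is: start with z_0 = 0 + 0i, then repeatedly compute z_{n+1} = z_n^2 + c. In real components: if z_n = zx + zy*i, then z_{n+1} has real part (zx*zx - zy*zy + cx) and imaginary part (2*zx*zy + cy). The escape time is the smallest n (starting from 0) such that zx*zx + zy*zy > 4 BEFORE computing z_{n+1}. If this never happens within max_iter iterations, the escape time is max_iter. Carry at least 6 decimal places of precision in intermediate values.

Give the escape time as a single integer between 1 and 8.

Answer: 4

Derivation:
z_0 = 0 + 0i, c = 0.6230 + -0.0460i
Iter 1: z = 0.6230 + -0.0460i, |z|^2 = 0.3902
Iter 2: z = 1.0090 + -0.1033i, |z|^2 = 1.0288
Iter 3: z = 1.6304 + -0.2545i, |z|^2 = 2.7231
Iter 4: z = 3.2165 + -0.8759i, |z|^2 = 11.1133
Escaped at iteration 4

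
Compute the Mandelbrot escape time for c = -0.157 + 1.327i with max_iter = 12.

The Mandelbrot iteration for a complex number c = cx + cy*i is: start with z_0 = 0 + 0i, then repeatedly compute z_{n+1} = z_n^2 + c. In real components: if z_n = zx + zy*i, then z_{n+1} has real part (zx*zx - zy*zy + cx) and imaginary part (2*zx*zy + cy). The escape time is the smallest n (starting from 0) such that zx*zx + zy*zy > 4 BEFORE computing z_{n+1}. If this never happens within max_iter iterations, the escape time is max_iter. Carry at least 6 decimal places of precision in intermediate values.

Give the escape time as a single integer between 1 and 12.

z_0 = 0 + 0i, c = -0.1570 + 1.3270i
Iter 1: z = -0.1570 + 1.3270i, |z|^2 = 1.7856
Iter 2: z = -1.8933 + 0.9103i, |z|^2 = 4.4132
Escaped at iteration 2

Answer: 2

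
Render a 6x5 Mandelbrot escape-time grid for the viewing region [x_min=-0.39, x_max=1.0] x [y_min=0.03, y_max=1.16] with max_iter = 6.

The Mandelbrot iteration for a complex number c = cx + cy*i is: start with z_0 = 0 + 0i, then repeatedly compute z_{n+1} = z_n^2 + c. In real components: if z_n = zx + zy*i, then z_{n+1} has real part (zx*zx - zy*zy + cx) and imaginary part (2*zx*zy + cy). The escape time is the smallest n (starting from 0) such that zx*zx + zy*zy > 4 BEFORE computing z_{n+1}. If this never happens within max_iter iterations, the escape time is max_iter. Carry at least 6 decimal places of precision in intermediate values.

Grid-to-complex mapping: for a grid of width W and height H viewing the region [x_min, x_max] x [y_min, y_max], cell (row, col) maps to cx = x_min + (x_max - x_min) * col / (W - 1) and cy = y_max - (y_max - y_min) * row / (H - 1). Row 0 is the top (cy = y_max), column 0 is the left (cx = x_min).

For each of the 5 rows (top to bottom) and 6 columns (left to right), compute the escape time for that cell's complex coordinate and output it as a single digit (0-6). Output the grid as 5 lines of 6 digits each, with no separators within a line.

(row=0, col=0): c = -0.3900 + 1.1600i → escape time 3
(row=0, col=1): c = -0.1120 + 1.1600i → escape time 4
(row=0, col=2): c = 0.1660 + 1.1600i → escape time 3
(row=0, col=3): c = 0.4440 + 1.1600i → escape time 2
(row=0, col=4): c = 0.7220 + 1.1600i → escape time 2
(row=0, col=5): c = 1.0000 + 1.1600i → escape time 2
(row=1, col=0): c = -0.3900 + 0.8775i → escape time 5
(row=1, col=1): c = -0.1120 + 0.8775i → escape time 6
(row=1, col=2): c = 0.1660 + 0.8775i → escape time 5
(row=1, col=3): c = 0.4440 + 0.8775i → escape time 3
(row=1, col=4): c = 0.7220 + 0.8775i → escape time 2
(row=1, col=5): c = 1.0000 + 0.8775i → escape time 2
(row=2, col=0): c = -0.3900 + 0.5950i → escape time 6
(row=2, col=1): c = -0.1120 + 0.5950i → escape time 6
(row=2, col=2): c = 0.1660 + 0.5950i → escape time 6
(row=2, col=3): c = 0.4440 + 0.5950i → escape time 5
(row=2, col=4): c = 0.7220 + 0.5950i → escape time 3
(row=2, col=5): c = 1.0000 + 0.5950i → escape time 2
(row=3, col=0): c = -0.3900 + 0.3125i → escape time 6
(row=3, col=1): c = -0.1120 + 0.3125i → escape time 6
(row=3, col=2): c = 0.1660 + 0.3125i → escape time 6
(row=3, col=3): c = 0.4440 + 0.3125i → escape time 6
(row=3, col=4): c = 0.7220 + 0.3125i → escape time 3
(row=3, col=5): c = 1.0000 + 0.3125i → escape time 2
(row=4, col=0): c = -0.3900 + 0.0300i → escape time 6
(row=4, col=1): c = -0.1120 + 0.0300i → escape time 6
(row=4, col=2): c = 0.1660 + 0.0300i → escape time 6
(row=4, col=3): c = 0.4440 + 0.0300i → escape time 6
(row=4, col=4): c = 0.7220 + 0.0300i → escape time 3
(row=4, col=5): c = 1.0000 + 0.0300i → escape time 2

Answer: 343222
565322
666532
666632
666632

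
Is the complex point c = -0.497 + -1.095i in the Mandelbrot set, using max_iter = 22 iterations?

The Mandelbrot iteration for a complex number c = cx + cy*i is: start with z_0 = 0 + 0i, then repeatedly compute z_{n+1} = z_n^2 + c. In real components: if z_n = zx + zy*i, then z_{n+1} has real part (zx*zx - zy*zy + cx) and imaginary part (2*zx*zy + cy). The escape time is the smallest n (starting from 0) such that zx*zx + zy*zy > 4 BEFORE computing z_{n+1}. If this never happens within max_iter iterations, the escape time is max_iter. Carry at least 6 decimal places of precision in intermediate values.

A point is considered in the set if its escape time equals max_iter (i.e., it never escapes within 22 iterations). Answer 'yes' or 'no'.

Answer: no

Derivation:
z_0 = 0 + 0i, c = -0.4970 + -1.0950i
Iter 1: z = -0.4970 + -1.0950i, |z|^2 = 1.4460
Iter 2: z = -1.4490 + -0.0066i, |z|^2 = 2.0997
Iter 3: z = 1.6026 + -1.0760i, |z|^2 = 3.7260
Iter 4: z = 0.9137 + -4.5437i, |z|^2 = 21.4797
Escaped at iteration 4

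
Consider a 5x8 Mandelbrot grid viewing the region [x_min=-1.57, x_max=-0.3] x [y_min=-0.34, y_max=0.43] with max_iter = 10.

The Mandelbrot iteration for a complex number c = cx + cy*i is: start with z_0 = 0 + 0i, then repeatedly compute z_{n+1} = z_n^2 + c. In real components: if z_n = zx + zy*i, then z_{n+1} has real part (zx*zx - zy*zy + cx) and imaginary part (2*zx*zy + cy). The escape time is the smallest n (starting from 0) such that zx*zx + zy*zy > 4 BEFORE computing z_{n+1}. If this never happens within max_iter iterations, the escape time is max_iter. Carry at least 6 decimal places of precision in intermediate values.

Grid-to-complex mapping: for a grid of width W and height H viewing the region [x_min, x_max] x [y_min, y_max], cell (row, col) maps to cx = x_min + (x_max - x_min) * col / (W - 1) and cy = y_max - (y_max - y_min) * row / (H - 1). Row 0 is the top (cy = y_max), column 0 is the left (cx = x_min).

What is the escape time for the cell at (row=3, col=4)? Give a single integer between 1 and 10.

z_0 = 0 + 0i, c = -0.3000 + 0.1000i
Iter 1: z = -0.3000 + 0.1000i, |z|^2 = 0.1000
Iter 2: z = -0.2200 + 0.0400i, |z|^2 = 0.0500
Iter 3: z = -0.2532 + 0.0824i, |z|^2 = 0.0709
Iter 4: z = -0.2427 + 0.0583i, |z|^2 = 0.0623
Iter 5: z = -0.2445 + 0.0717i, |z|^2 = 0.0649
Iter 6: z = -0.2454 + 0.0649i, |z|^2 = 0.0644
Iter 7: z = -0.2440 + 0.0681i, |z|^2 = 0.0642
Iter 8: z = -0.2451 + 0.0667i, |z|^2 = 0.0645
Iter 9: z = -0.2444 + 0.0673i, |z|^2 = 0.0642

Answer: 10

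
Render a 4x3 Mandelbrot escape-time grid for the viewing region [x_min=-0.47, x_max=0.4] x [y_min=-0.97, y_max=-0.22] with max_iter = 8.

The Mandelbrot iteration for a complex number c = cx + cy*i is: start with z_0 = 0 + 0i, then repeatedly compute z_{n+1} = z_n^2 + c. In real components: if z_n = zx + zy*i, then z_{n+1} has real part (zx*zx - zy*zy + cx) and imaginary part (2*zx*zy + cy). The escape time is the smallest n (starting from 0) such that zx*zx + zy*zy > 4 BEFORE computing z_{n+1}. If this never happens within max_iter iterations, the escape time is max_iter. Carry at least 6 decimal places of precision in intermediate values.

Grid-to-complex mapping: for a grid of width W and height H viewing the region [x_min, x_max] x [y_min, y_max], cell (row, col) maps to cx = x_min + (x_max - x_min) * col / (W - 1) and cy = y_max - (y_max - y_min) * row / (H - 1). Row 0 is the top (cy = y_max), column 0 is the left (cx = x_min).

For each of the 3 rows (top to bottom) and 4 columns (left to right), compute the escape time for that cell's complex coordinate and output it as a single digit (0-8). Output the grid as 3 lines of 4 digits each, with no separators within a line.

Answer: 8888
8888
4843

Derivation:
(row=0, col=0): c = -0.4700 + -0.2200i → escape time 8
(row=0, col=1): c = -0.1800 + -0.2200i → escape time 8
(row=0, col=2): c = 0.1100 + -0.2200i → escape time 8
(row=0, col=3): c = 0.4000 + -0.2200i → escape time 8
(row=1, col=0): c = -0.4700 + -0.5950i → escape time 8
(row=1, col=1): c = -0.1800 + -0.5950i → escape time 8
(row=1, col=2): c = 0.1100 + -0.5950i → escape time 8
(row=1, col=3): c = 0.4000 + -0.5950i → escape time 8
(row=2, col=0): c = -0.4700 + -0.9700i → escape time 4
(row=2, col=1): c = -0.1800 + -0.9700i → escape time 8
(row=2, col=2): c = 0.1100 + -0.9700i → escape time 4
(row=2, col=3): c = 0.4000 + -0.9700i → escape time 3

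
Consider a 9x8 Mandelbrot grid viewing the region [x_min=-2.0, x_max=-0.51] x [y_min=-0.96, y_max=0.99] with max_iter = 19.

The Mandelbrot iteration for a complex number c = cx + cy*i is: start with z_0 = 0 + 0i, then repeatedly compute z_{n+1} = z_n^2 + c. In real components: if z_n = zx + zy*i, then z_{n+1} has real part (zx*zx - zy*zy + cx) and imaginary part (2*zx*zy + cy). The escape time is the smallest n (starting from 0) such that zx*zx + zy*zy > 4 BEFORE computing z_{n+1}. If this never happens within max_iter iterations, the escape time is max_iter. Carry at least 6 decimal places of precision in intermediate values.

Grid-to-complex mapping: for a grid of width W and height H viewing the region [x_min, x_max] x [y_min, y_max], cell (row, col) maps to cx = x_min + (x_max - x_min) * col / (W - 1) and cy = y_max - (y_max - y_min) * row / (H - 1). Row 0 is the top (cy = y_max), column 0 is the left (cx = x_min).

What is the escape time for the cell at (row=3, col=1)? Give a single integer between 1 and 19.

z_0 = 0 + 0i, c = -1.8137 + 0.1543i
Iter 1: z = -1.8137 + 0.1543i, |z|^2 = 3.3135
Iter 2: z = 1.4521 + -0.4054i, |z|^2 = 2.2730
Iter 3: z = 0.1306 + -1.0231i, |z|^2 = 1.0637
Iter 4: z = -2.8434 + -0.1130i, |z|^2 = 8.0974
Escaped at iteration 4

Answer: 4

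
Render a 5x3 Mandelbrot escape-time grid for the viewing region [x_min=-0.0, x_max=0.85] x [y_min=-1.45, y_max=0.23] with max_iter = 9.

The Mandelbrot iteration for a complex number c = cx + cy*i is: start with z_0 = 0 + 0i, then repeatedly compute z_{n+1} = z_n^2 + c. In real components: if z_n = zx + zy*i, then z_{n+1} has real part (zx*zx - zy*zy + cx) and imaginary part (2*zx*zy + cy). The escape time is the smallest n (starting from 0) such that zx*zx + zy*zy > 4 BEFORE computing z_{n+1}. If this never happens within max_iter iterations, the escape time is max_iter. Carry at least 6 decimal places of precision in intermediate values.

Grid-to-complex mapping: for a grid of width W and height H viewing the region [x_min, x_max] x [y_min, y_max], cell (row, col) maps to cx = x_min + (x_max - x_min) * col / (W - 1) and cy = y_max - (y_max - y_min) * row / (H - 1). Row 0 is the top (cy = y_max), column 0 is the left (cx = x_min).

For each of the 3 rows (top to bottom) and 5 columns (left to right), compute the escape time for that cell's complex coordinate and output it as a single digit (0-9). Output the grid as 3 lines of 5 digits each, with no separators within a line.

(row=0, col=0): c = 0.0000 + 0.2300i → escape time 9
(row=0, col=1): c = 0.2125 + 0.2300i → escape time 9
(row=0, col=2): c = 0.4250 + 0.2300i → escape time 9
(row=0, col=3): c = 0.6375 + 0.2300i → escape time 4
(row=0, col=4): c = 0.8500 + 0.2300i → escape time 3
(row=1, col=0): c = 0.0000 + -0.6100i → escape time 9
(row=1, col=1): c = 0.2125 + -0.6100i → escape time 9
(row=1, col=2): c = 0.4250 + -0.6100i → escape time 7
(row=1, col=3): c = 0.6375 + -0.6100i → escape time 3
(row=1, col=4): c = 0.8500 + -0.6100i → escape time 2
(row=2, col=0): c = 0.0000 + -1.4500i → escape time 2
(row=2, col=1): c = 0.2125 + -1.4500i → escape time 2
(row=2, col=2): c = 0.4250 + -1.4500i → escape time 2
(row=2, col=3): c = 0.6375 + -1.4500i → escape time 2
(row=2, col=4): c = 0.8500 + -1.4500i → escape time 2

Answer: 99943
99732
22222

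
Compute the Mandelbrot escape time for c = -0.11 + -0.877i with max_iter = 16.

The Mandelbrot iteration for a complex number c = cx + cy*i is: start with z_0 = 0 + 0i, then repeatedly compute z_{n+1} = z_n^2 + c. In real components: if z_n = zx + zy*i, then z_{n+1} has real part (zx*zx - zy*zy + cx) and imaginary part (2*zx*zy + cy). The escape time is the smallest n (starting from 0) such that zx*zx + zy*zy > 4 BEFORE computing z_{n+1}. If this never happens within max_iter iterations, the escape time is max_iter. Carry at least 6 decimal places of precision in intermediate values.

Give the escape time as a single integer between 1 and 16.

z_0 = 0 + 0i, c = -0.1100 + -0.8770i
Iter 1: z = -0.1100 + -0.8770i, |z|^2 = 0.7812
Iter 2: z = -0.8670 + -0.6841i, |z|^2 = 1.2197
Iter 3: z = 0.1738 + 0.3092i, |z|^2 = 0.1258
Iter 4: z = -0.1754 + -0.7695i, |z|^2 = 0.6229
Iter 5: z = -0.6714 + -0.6071i, |z|^2 = 0.8193
Iter 6: z = -0.0277 + -0.0618i, |z|^2 = 0.0046
Iter 7: z = -0.1131 + -0.8736i, |z|^2 = 0.7759
Iter 8: z = -0.8603 + -0.6795i, |z|^2 = 1.2019
Iter 9: z = 0.1685 + 0.2922i, |z|^2 = 0.1138
Iter 10: z = -0.1670 + -0.7785i, |z|^2 = 0.6340
Iter 11: z = -0.6883 + -0.6170i, |z|^2 = 0.8544
Iter 12: z = -0.0170 + -0.0277i, |z|^2 = 0.0011
Iter 13: z = -0.1105 + -0.8761i, |z|^2 = 0.7797
Iter 14: z = -0.8653 + -0.6834i, |z|^2 = 1.2158
Iter 15: z = 0.1716 + 0.3057i, |z|^2 = 0.1229

Answer: 16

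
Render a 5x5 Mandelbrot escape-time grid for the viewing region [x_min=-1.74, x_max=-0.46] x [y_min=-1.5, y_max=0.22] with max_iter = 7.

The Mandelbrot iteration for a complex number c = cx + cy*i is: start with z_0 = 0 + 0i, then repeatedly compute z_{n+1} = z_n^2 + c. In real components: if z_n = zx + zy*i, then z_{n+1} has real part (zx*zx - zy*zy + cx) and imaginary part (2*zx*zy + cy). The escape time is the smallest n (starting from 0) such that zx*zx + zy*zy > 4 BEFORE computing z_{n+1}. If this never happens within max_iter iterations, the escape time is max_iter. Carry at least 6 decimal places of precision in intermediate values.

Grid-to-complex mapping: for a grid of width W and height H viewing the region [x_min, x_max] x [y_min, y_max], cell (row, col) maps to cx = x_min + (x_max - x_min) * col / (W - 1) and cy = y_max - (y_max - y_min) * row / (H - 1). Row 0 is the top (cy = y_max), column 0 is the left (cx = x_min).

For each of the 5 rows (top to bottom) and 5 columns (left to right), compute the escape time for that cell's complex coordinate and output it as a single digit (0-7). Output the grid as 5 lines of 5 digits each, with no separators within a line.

(row=0, col=0): c = -1.7400 + 0.2200i → escape time 4
(row=0, col=1): c = -1.4200 + 0.2200i → escape time 5
(row=0, col=2): c = -1.1000 + 0.2200i → escape time 7
(row=0, col=3): c = -0.7800 + 0.2200i → escape time 7
(row=0, col=4): c = -0.4600 + 0.2200i → escape time 7
(row=1, col=0): c = -1.7400 + -0.2100i → escape time 4
(row=1, col=1): c = -1.4200 + -0.2100i → escape time 5
(row=1, col=2): c = -1.1000 + -0.2100i → escape time 7
(row=1, col=3): c = -0.7800 + -0.2100i → escape time 7
(row=1, col=4): c = -0.4600 + -0.2100i → escape time 7
(row=2, col=0): c = -1.7400 + -0.6400i → escape time 3
(row=2, col=1): c = -1.4200 + -0.6400i → escape time 3
(row=2, col=2): c = -1.1000 + -0.6400i → escape time 4
(row=2, col=3): c = -0.7800 + -0.6400i → escape time 5
(row=2, col=4): c = -0.4600 + -0.6400i → escape time 7
(row=3, col=0): c = -1.7400 + -1.0700i → escape time 1
(row=3, col=1): c = -1.4200 + -1.0700i → escape time 2
(row=3, col=2): c = -1.1000 + -1.0700i → escape time 3
(row=3, col=3): c = -0.7800 + -1.0700i → escape time 3
(row=3, col=4): c = -0.4600 + -1.0700i → escape time 4
(row=4, col=0): c = -1.7400 + -1.5000i → escape time 1
(row=4, col=1): c = -1.4200 + -1.5000i → escape time 1
(row=4, col=2): c = -1.1000 + -1.5000i → escape time 2
(row=4, col=3): c = -0.7800 + -1.5000i → escape time 2
(row=4, col=4): c = -0.4600 + -1.5000i → escape time 2

Answer: 45777
45777
33457
12334
11222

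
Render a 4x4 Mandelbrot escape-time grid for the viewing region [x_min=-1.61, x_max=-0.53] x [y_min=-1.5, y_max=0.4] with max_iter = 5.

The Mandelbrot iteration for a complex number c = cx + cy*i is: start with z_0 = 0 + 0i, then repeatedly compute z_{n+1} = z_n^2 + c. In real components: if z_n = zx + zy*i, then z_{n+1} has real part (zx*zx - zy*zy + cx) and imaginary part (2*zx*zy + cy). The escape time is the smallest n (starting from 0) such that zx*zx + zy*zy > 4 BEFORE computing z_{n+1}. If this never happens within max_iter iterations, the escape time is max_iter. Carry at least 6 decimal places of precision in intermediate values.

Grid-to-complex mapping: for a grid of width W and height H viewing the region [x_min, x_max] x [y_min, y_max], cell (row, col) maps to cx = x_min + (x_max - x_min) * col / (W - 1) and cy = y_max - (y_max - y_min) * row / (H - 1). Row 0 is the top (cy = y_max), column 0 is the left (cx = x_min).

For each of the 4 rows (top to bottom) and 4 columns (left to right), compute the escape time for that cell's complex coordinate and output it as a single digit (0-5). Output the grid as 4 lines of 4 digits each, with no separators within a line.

(row=0, col=0): c = -1.6100 + 0.4000i → escape time 3
(row=0, col=1): c = -1.2500 + 0.4000i → escape time 5
(row=0, col=2): c = -0.8900 + 0.4000i → escape time 5
(row=0, col=3): c = -0.5300 + 0.4000i → escape time 5
(row=1, col=0): c = -1.6100 + -0.2333i → escape time 4
(row=1, col=1): c = -1.2500 + -0.2333i → escape time 5
(row=1, col=2): c = -0.8900 + -0.2333i → escape time 5
(row=1, col=3): c = -0.5300 + -0.2333i → escape time 5
(row=2, col=0): c = -1.6100 + -0.8667i → escape time 3
(row=2, col=1): c = -1.2500 + -0.8667i → escape time 3
(row=2, col=2): c = -0.8900 + -0.8667i → escape time 3
(row=2, col=3): c = -0.5300 + -0.8667i → escape time 4
(row=3, col=0): c = -1.6100 + -1.5000i → escape time 1
(row=3, col=1): c = -1.2500 + -1.5000i → escape time 2
(row=3, col=2): c = -0.8900 + -1.5000i → escape time 2
(row=3, col=3): c = -0.5300 + -1.5000i → escape time 2

Answer: 3555
4555
3334
1222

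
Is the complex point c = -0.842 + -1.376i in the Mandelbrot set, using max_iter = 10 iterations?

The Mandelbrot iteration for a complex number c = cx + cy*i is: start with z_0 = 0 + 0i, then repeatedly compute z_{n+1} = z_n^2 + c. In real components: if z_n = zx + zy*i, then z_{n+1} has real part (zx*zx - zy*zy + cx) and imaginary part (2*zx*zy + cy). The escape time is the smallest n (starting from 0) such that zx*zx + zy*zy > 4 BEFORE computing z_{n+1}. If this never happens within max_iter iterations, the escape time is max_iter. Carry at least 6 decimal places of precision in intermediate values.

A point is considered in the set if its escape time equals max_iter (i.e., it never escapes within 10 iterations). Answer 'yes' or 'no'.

Answer: no

Derivation:
z_0 = 0 + 0i, c = -0.8420 + -1.3760i
Iter 1: z = -0.8420 + -1.3760i, |z|^2 = 2.6023
Iter 2: z = -2.0264 + 0.9412i, |z|^2 = 4.9922
Escaped at iteration 2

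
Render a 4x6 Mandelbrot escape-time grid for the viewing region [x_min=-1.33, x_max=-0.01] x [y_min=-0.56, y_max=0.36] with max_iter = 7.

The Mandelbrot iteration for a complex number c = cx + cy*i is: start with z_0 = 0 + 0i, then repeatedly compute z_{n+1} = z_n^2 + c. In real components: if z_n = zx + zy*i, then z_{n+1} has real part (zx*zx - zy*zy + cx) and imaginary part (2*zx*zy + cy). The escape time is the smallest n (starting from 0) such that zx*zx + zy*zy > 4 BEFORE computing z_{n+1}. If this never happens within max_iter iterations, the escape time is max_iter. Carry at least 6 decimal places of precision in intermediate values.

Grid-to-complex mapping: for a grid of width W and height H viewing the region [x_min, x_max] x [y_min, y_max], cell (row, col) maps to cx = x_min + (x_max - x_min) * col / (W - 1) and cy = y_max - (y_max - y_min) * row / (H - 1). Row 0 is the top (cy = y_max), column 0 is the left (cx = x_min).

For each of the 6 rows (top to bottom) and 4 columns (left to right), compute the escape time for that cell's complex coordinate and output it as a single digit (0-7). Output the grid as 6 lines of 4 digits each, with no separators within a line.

(row=0, col=0): c = -1.3300 + 0.3600i → escape time 6
(row=0, col=1): c = -0.8900 + 0.3600i → escape time 7
(row=0, col=2): c = -0.4500 + 0.3600i → escape time 7
(row=0, col=3): c = -0.0100 + 0.3600i → escape time 7
(row=1, col=0): c = -1.3300 + 0.1760i → escape time 7
(row=1, col=1): c = -0.8900 + 0.1760i → escape time 7
(row=1, col=2): c = -0.4500 + 0.1760i → escape time 7
(row=1, col=3): c = -0.0100 + 0.1760i → escape time 7
(row=2, col=0): c = -1.3300 + -0.0080i → escape time 7
(row=2, col=1): c = -0.8900 + -0.0080i → escape time 7
(row=2, col=2): c = -0.4500 + -0.0080i → escape time 7
(row=2, col=3): c = -0.0100 + -0.0080i → escape time 7
(row=3, col=0): c = -1.3300 + -0.1920i → escape time 7
(row=3, col=1): c = -0.8900 + -0.1920i → escape time 7
(row=3, col=2): c = -0.4500 + -0.1920i → escape time 7
(row=3, col=3): c = -0.0100 + -0.1920i → escape time 7
(row=4, col=0): c = -1.3300 + -0.3760i → escape time 6
(row=4, col=1): c = -0.8900 + -0.3760i → escape time 7
(row=4, col=2): c = -0.4500 + -0.3760i → escape time 7
(row=4, col=3): c = -0.0100 + -0.3760i → escape time 7
(row=5, col=0): c = -1.3300 + -0.5600i → escape time 3
(row=5, col=1): c = -0.8900 + -0.5600i → escape time 5
(row=5, col=2): c = -0.4500 + -0.5600i → escape time 7
(row=5, col=3): c = -0.0100 + -0.5600i → escape time 7

Answer: 6777
7777
7777
7777
6777
3577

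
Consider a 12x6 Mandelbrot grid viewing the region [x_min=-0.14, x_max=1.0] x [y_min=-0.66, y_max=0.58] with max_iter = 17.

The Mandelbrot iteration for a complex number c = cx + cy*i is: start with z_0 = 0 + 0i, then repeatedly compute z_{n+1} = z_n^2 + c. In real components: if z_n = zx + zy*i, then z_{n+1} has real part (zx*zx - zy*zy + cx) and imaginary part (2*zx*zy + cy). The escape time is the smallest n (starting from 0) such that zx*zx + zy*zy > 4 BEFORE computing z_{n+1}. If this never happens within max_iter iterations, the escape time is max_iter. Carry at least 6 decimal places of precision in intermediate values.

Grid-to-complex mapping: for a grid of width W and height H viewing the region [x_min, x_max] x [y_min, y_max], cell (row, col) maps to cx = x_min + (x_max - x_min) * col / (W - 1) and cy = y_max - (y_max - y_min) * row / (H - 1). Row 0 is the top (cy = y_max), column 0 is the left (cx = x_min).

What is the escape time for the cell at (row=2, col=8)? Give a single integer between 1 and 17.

z_0 = 0 + 0i, c = 0.6891 + 0.0840i
Iter 1: z = 0.6891 + 0.0840i, |z|^2 = 0.4819
Iter 2: z = 1.1569 + 0.1998i, |z|^2 = 1.3783
Iter 3: z = 1.9876 + 0.5462i, |z|^2 = 4.2487
Escaped at iteration 3

Answer: 3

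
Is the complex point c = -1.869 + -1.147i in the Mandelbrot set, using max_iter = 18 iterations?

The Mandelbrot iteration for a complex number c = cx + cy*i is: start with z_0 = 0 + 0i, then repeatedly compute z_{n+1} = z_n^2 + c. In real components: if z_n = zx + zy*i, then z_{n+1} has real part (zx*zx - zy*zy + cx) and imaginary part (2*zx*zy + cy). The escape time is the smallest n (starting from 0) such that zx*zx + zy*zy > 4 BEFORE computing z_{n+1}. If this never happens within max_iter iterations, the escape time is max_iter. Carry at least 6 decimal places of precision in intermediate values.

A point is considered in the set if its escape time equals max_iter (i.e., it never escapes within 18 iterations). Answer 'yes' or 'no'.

Answer: no

Derivation:
z_0 = 0 + 0i, c = -1.8690 + -1.1470i
Iter 1: z = -1.8690 + -1.1470i, |z|^2 = 4.8088
Escaped at iteration 1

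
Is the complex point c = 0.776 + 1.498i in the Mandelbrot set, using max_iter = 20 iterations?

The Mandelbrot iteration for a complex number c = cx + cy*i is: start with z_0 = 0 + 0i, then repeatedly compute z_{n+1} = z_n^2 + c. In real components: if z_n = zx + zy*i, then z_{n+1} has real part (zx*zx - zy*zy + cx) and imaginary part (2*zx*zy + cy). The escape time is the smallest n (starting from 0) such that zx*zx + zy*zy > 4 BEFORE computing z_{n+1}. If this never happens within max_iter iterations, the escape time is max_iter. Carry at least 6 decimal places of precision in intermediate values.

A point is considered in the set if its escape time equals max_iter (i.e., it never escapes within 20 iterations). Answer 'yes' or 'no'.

Answer: no

Derivation:
z_0 = 0 + 0i, c = 0.7760 + 1.4980i
Iter 1: z = 0.7760 + 1.4980i, |z|^2 = 2.8462
Iter 2: z = -0.8658 + 3.8229i, |z|^2 = 15.3642
Escaped at iteration 2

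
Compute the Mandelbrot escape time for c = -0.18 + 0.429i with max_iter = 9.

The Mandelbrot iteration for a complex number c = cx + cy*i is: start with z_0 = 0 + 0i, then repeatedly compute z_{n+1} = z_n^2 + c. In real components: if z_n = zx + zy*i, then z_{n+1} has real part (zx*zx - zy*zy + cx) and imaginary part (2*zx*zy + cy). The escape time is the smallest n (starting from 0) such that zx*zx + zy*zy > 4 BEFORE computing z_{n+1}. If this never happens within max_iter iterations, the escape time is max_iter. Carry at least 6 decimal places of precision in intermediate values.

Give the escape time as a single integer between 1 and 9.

Answer: 9

Derivation:
z_0 = 0 + 0i, c = -0.1800 + 0.4290i
Iter 1: z = -0.1800 + 0.4290i, |z|^2 = 0.2164
Iter 2: z = -0.3316 + 0.2746i, |z|^2 = 0.1854
Iter 3: z = -0.1454 + 0.2469i, |z|^2 = 0.0821
Iter 4: z = -0.2198 + 0.3572i, |z|^2 = 0.1759
Iter 5: z = -0.2593 + 0.2720i, |z|^2 = 0.1412
Iter 6: z = -0.1867 + 0.2880i, |z|^2 = 0.1178
Iter 7: z = -0.2281 + 0.3214i, |z|^2 = 0.1553
Iter 8: z = -0.2313 + 0.2824i, |z|^2 = 0.1332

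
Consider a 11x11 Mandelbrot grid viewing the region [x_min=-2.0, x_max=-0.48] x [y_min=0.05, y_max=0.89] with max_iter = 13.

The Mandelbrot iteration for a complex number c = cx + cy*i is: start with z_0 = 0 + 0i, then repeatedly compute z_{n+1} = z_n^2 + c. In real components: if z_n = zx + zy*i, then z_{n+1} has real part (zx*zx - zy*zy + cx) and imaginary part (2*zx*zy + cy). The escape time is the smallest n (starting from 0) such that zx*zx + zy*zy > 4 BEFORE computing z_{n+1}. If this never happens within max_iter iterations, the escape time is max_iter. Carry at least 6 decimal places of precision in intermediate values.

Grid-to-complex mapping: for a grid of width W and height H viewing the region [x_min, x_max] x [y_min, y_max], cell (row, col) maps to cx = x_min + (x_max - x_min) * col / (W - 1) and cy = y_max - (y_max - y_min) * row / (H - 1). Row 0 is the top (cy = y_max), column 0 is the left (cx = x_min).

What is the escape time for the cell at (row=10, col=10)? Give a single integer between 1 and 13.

z_0 = 0 + 0i, c = -0.4800 + 0.0500i
Iter 1: z = -0.4800 + 0.0500i, |z|^2 = 0.2329
Iter 2: z = -0.2521 + 0.0020i, |z|^2 = 0.0636
Iter 3: z = -0.4164 + 0.0490i, |z|^2 = 0.1758
Iter 4: z = -0.3090 + 0.0092i, |z|^2 = 0.0955
Iter 5: z = -0.3846 + 0.0443i, |z|^2 = 0.1499
Iter 6: z = -0.3340 + 0.0159i, |z|^2 = 0.1118
Iter 7: z = -0.3687 + 0.0394i, |z|^2 = 0.1375
Iter 8: z = -0.3456 + 0.0210i, |z|^2 = 0.1199
Iter 9: z = -0.3610 + 0.0355i, |z|^2 = 0.1316
Iter 10: z = -0.3510 + 0.0244i, |z|^2 = 0.1238
Iter 11: z = -0.3574 + 0.0329i, |z|^2 = 0.1288
Iter 12: z = -0.3533 + 0.0265i, |z|^2 = 0.1255

Answer: 13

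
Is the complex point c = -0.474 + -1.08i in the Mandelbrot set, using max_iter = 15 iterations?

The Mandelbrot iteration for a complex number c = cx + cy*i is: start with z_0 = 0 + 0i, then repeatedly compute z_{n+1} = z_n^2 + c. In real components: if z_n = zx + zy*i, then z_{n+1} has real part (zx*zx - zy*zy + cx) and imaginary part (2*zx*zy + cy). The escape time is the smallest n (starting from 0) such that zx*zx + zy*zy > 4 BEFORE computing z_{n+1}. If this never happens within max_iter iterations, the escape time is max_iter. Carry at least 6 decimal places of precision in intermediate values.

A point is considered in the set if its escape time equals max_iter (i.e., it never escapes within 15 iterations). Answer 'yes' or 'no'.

Answer: no

Derivation:
z_0 = 0 + 0i, c = -0.4740 + -1.0800i
Iter 1: z = -0.4740 + -1.0800i, |z|^2 = 1.3911
Iter 2: z = -1.4157 + -0.0562i, |z|^2 = 2.0074
Iter 3: z = 1.5271 + -0.9210i, |z|^2 = 3.1803
Iter 4: z = 1.0099 + -3.8929i, |z|^2 = 16.1746
Escaped at iteration 4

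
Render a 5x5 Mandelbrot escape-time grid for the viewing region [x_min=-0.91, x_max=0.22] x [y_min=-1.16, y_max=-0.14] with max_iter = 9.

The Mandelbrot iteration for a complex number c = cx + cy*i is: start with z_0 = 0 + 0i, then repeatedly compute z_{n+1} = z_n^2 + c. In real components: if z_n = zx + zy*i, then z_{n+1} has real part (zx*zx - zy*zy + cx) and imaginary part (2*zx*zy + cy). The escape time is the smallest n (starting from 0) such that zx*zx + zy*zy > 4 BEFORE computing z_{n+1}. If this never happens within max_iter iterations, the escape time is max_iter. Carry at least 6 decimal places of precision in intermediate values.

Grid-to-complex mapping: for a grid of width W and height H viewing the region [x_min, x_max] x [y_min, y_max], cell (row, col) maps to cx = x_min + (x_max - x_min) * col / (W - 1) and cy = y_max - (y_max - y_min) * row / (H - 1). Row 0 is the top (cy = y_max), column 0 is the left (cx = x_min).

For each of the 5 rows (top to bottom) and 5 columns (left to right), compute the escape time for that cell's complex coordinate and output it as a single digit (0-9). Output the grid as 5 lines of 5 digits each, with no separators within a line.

(row=0, col=0): c = -0.9100 + -0.1400i → escape time 9
(row=0, col=1): c = -0.6275 + -0.1400i → escape time 9
(row=0, col=2): c = -0.3450 + -0.1400i → escape time 9
(row=0, col=3): c = -0.0625 + -0.1400i → escape time 9
(row=0, col=4): c = 0.2200 + -0.1400i → escape time 9
(row=1, col=0): c = -0.9100 + -0.3950i → escape time 7
(row=1, col=1): c = -0.6275 + -0.3950i → escape time 9
(row=1, col=2): c = -0.3450 + -0.3950i → escape time 9
(row=1, col=3): c = -0.0625 + -0.3950i → escape time 9
(row=1, col=4): c = 0.2200 + -0.3950i → escape time 9
(row=2, col=0): c = -0.9100 + -0.6500i → escape time 4
(row=2, col=1): c = -0.6275 + -0.6500i → escape time 9
(row=2, col=2): c = -0.3450 + -0.6500i → escape time 9
(row=2, col=3): c = -0.0625 + -0.6500i → escape time 9
(row=2, col=4): c = 0.2200 + -0.6500i → escape time 8
(row=3, col=0): c = -0.9100 + -0.9050i → escape time 3
(row=3, col=1): c = -0.6275 + -0.9050i → escape time 4
(row=3, col=2): c = -0.3450 + -0.9050i → escape time 5
(row=3, col=3): c = -0.0625 + -0.9050i → escape time 9
(row=3, col=4): c = 0.2200 + -0.9050i → escape time 4
(row=4, col=0): c = -0.9100 + -1.1600i → escape time 3
(row=4, col=1): c = -0.6275 + -1.1600i → escape time 3
(row=4, col=2): c = -0.3450 + -1.1600i → escape time 4
(row=4, col=3): c = -0.0625 + -1.1600i → escape time 4
(row=4, col=4): c = 0.2200 + -1.1600i → escape time 3

Answer: 99999
79999
49998
34594
33443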